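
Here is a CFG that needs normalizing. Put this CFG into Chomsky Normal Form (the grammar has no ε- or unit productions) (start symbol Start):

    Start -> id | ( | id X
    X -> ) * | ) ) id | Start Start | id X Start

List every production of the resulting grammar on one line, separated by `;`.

Introduce a nonterminal for each terminal appearing in a rule of length ≥ 2: X1 → id, X2 → ), X3 → *.
Binarize each right-hand side of length ≥ 3 by chaining fresh nonterminals (Y1, Y2, …): affected rules were X → X2 X2 X1; X → X1 X Start.

Start -> id | ( | X1 X; X -> X2 X3 | X2 Y1 | Start Start | X1 Y2; X1 -> id; X2 -> ); X3 -> *; Y1 -> X2 X1; Y2 -> X Start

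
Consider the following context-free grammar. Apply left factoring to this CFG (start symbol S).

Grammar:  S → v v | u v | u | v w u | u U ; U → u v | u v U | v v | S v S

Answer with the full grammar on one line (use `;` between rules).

S → u S' | v S''; U → v v | S v S | u v U'; S' → v | ε | U; S'' → v | w u; U' → ε | U

S has alternatives sharing prefix 'u': factor to S → u S' with S' → v | ε | U.
S has alternatives sharing prefix 'v': factor to S → v S'' with S'' → v | w u.
U has alternatives sharing prefix 'u v': factor to U → u v U' with U' → ε | U.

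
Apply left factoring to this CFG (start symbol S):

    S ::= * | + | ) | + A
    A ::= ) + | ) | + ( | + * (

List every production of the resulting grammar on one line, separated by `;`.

S ::= * | ) | + S'; A ::= ) A' | + A''; S' ::= ε | A; A' ::= + | ε; A'' ::= ( | * (

S has alternatives sharing prefix '+': factor to S → + S' with S' → ε | A.
A has alternatives sharing prefix ')': factor to A → ) A' with A' → + | ε.
A has alternatives sharing prefix '+': factor to A → + A'' with A'' → ( | * (.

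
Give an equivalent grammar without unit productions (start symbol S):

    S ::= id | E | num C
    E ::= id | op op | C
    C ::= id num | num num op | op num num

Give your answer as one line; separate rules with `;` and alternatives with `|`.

Unit pairs: E ⇒* {C}; S ⇒* {C, E}.
For every A with A ⇒* B via unit rules, add B's non-unit alternatives to A; then delete every rule of the form X → Y.

S ::= id | op op | id num | num num op | op num num | num C; E ::= id | op op | id num | num num op | op num num; C ::= id num | num num op | op num num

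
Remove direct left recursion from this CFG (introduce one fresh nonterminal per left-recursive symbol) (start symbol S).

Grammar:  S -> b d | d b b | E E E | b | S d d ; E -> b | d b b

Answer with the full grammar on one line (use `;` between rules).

S -> b d S' | d b b S' | E E E S' | b S'; E -> b | d b b; S' -> d d S' | epsilon

Left recursion appears on S.
For S: α = {d d}, β = {b d, d b b, E E E, b}. Rewrite as S → β S' and S' → α S' | ε.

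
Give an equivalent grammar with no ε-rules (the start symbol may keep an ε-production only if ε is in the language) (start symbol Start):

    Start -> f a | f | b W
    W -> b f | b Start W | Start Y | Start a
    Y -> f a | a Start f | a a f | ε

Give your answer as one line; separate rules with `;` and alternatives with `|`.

The nullable symbols are {Y}.
ε ∉ L(G), so no ε-production is kept.
For each production, add variants omitting each subset of nullable occurrences: W → Start Y gives Start Y | Start.

Start -> f a | f | b W; W -> b f | b Start W | Start Y | Start | Start a; Y -> f a | a Start f | a a f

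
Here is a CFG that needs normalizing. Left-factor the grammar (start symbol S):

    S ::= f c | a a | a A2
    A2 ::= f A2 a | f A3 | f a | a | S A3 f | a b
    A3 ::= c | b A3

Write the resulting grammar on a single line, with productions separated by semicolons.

S ::= f c | a S'; A2 ::= S A3 f | f A2' | a A2''; A3 ::= c | b A3; S' ::= a | A2; A2' ::= A2 a | A3 | a; A2'' ::= ε | b

S has alternatives sharing prefix 'a': factor to S → a S' with S' → a | A2.
A2 has alternatives sharing prefix 'f': factor to A2 → f A2' with A2' → A2 a | A3 | a.
A2 has alternatives sharing prefix 'a': factor to A2 → a A2'' with A2'' → ε | b.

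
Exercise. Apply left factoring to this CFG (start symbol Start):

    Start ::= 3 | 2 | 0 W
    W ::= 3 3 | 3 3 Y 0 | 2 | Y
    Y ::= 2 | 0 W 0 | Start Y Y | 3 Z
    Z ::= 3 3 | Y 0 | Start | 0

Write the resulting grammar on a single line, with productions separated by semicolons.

W has alternatives sharing prefix '3 3': factor to W → 3 3 W1 with W1 → ε | Y 0.

Start ::= 3 | 2 | 0 W; W ::= 2 | Y | 3 3 W1; Y ::= 2 | 0 W 0 | Start Y Y | 3 Z; Z ::= 3 3 | Y 0 | Start | 0; W1 ::= ε | Y 0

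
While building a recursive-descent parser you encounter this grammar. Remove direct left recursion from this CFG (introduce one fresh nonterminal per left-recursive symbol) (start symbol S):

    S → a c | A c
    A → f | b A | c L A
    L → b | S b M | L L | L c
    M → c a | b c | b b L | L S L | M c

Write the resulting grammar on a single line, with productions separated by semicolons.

Left recursion appears on L, M.
For L: α = {L, c}, β = {b, S b M}. Rewrite as L → β L' and L' → α L' | ε.
For M: α = {c}, β = {c a, b c, b b L, L S L}. Rewrite as M → β M' and M' → α M' | ε.

S → a c | A c; A → f | b A | c L A; L → b L' | S b M L'; M → c a M' | b c M' | b b L M' | L S L M'; L' → L L' | c L' | ε; M' → c M' | ε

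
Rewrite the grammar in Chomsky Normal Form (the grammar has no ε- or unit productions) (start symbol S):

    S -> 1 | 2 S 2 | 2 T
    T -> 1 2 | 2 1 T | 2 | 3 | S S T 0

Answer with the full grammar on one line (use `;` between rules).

S -> 1 | X1 Y1 | X1 T; T -> X2 X1 | X1 Y2 | 2 | 3 | S Y3; X1 -> 2; X2 -> 1; X3 -> 0; Y1 -> S X1; Y2 -> X2 T; Y3 -> S Y4; Y4 -> T X3

Introduce a nonterminal for each terminal appearing in a rule of length ≥ 2: X1 → 2, X2 → 1, X3 → 0.
Binarize each right-hand side of length ≥ 3 by chaining fresh nonterminals (Y1, Y2, …): affected rules were S → X1 S X1; T → X1 X2 T; T → S S T X3.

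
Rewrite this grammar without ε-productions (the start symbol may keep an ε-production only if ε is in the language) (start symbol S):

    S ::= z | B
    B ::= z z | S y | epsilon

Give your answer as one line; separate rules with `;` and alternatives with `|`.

S ::= z | B | epsilon; B ::= z z | S y | y

Nullable set = {B, S}.
ε ∈ L(G) since S is nullable, so keep S → ε.
Add the nullable-subset variants: B → S y gives S y | y.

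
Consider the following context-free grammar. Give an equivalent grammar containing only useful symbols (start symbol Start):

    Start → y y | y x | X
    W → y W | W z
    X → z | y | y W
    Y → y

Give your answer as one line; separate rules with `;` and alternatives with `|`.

Generating nonterminals: {Start, X, Y}.
Reachable from Start after that: {Start, X}.
Removed useless symbols: {W, Y} and every production mentioning them.

Start → y y | y x | X; X → z | y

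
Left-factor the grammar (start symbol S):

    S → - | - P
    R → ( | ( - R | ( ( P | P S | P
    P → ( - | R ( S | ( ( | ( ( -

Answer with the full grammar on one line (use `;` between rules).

S has alternatives sharing prefix '-': factor to S → - S' with S' → ε | P.
R has alternatives sharing prefix '(': factor to R → ( R' with R' → ε | - R | ( P.
R has alternatives sharing prefix 'P': factor to R → P R'' with R'' → S | ε.
P has alternatives sharing prefix '(': factor to P → ( P' with P' → - | ( | ( -.
P' has alternatives sharing prefix '(': factor to P' → ( P'' with P'' → ε | -.

S → - S'; R → ( R' | P R''; P → R ( S | ( P'; S' → epsilon | P; R' → epsilon | - R | ( P; R'' → S | epsilon; P' → - | ( P''; P'' → epsilon | -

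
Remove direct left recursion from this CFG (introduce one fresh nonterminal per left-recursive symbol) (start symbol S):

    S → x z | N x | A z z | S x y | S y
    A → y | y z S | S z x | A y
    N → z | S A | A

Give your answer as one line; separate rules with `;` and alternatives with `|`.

S, A are directly left-recursive.
For S: α = {x y, y}, β = {x z, N x, A z z}. Rewrite as S → β S' and S' → α S' | ε.
For A: α = {y}, β = {y, y z S, S z x}. Rewrite as A → β A' and A' → α A' | ε.

S → x z S' | N x S' | A z z S'; A → y A' | y z S A' | S z x A'; N → z | S A | A; S' → x y S' | y S' | ε; A' → y A' | ε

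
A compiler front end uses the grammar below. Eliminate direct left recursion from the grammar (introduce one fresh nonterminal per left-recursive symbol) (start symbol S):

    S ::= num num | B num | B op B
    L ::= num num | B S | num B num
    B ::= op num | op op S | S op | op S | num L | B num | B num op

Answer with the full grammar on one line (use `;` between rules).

Directly left-recursive nonterminal: B.
For B: α = {num, num op}, β = {op num, op op S, S op, op S, num L}. Rewrite as B → β B' and B' → α B' | ε.

S ::= num num | B num | B op B; L ::= num num | B S | num B num; B ::= op num B' | op op S B' | S op B' | op S B' | num L B'; B' ::= num B' | num op B' | ε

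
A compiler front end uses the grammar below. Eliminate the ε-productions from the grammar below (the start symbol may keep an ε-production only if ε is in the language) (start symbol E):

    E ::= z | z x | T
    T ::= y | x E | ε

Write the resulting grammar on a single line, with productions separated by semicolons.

E ::= z | z x | T | ε; T ::= y | x E | x

Nullable nonterminals: {E, T}.
ε ∈ L(G) since E is nullable, so keep E → ε.
For each production, add variants omitting each subset of nullable occurrences: T → x E gives x E | x.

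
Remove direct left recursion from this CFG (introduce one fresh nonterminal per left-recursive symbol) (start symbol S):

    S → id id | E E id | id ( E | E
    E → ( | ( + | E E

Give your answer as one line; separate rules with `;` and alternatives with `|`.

S → id id | E E id | id ( E | E; E → ( E' | ( + E'; E' → E E' | ε

Left recursion appears on E.
For E: α = {E}, β = {(, ( +}. Rewrite as E → β E' and E' → α E' | ε.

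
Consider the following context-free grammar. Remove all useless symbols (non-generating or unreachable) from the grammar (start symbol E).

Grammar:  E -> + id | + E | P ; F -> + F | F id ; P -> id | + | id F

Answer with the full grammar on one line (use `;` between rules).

Generating nonterminals: {E, P}.
Reachable from E after that: {E, P}.
Removed useless symbols: {F} and every production mentioning them.

E -> + id | + E | P; P -> id | +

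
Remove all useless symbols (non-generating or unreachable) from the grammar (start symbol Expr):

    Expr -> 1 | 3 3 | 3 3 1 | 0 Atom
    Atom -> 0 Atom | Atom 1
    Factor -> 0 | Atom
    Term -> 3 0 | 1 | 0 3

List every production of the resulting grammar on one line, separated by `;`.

Generating nonterminals: {Expr, Factor, Term}.
Reachable from Expr after that: {Expr}.
Removed useless symbols: {Atom, Factor, Term} and every production mentioning them.

Expr -> 1 | 3 3 | 3 3 1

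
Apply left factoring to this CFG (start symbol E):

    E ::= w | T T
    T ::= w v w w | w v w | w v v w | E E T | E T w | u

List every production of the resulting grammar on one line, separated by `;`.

T has alternatives sharing prefix 'w v': factor to T → w v T' with T' → w w | w | v w.
T has alternatives sharing prefix 'E': factor to T → E T'' with T'' → E T | T w.
T' has alternatives sharing prefix 'w': factor to T' → w T''' with T''' → w | ε.

E ::= w | T T; T ::= u | w v T' | E T''; T' ::= v w | w T'''; T'' ::= E T | T w; T''' ::= w | ε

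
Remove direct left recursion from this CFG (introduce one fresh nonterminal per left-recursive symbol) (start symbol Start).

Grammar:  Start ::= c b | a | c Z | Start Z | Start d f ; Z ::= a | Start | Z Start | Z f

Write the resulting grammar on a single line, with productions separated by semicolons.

Start ::= c b Start1 | a Start1 | c Z Start1; Z ::= a Z1 | Start Z1; Start1 ::= Z Start1 | d f Start1 | ε; Z1 ::= Start Z1 | f Z1 | ε

Directly left-recursive nonterminals: Start, Z.
For Start: α = {Z, d f}, β = {c b, a, c Z}. Rewrite as Start → β Start1 and Start1 → α Start1 | ε.
For Z: α = {Start, f}, β = {a, Start}. Rewrite as Z → β Z1 and Z1 → α Z1 | ε.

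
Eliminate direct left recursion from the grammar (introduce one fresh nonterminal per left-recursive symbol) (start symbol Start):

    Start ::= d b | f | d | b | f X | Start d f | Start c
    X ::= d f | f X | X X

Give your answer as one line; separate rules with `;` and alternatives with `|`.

Start ::= d b Start1 | f Start1 | d Start1 | b Start1 | f X Start1; X ::= d f X1 | f X X1; Start1 ::= d f Start1 | c Start1 | ε; X1 ::= X X1 | ε

Directly left-recursive nonterminals: Start, X.
For Start: α = {d f, c}, β = {d b, f, d, b, f X}. Rewrite as Start → β Start1 and Start1 → α Start1 | ε.
For X: α = {X}, β = {d f, f X}. Rewrite as X → β X1 and X1 → α X1 | ε.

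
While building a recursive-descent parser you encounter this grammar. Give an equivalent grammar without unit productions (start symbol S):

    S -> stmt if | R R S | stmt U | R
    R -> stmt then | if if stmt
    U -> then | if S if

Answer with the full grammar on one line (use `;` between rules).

S -> stmt if | R R S | stmt U | stmt then | if if stmt; R -> stmt then | if if stmt; U -> then | if S if

Unit pairs: S ⇒* {R}.
For every A with A ⇒* B via unit rules, add B's non-unit alternatives to A; then delete every rule of the form X → Y.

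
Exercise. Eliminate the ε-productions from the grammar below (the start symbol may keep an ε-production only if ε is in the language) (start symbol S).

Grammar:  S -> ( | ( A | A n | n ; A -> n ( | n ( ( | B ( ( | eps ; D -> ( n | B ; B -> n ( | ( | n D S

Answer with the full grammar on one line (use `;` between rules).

S -> ( | ( A | A n | n; A -> n ( | n ( ( | B ( (; D -> ( n | B; B -> n ( | ( | n D S

Nullable nonterminals: {A}.
ε ∉ L(G), so no ε-production is kept.
Add the nullable-subset variants: S → A n gives A n | n.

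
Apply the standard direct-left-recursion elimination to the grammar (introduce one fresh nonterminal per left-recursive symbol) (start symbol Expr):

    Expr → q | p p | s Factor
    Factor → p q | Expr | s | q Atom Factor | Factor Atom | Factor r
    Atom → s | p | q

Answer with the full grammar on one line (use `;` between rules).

Expr → q | p p | s Factor; Factor → p q Factor1 | Expr Factor1 | s Factor1 | q Atom Factor Factor1; Atom → s | p | q; Factor1 → Atom Factor1 | r Factor1 | ε

Factor is directly left-recursive.
For Factor: α = {Atom, r}, β = {p q, Expr, s, q Atom Factor}. Rewrite as Factor → β Factor1 and Factor1 → α Factor1 | ε.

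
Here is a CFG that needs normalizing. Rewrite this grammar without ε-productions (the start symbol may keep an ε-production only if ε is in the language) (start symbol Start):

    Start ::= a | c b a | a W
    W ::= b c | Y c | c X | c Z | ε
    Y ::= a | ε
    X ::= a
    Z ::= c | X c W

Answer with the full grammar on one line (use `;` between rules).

Start ::= a | c b a | a W; W ::= b c | Y c | c | c X | c Z; Y ::= a; X ::= a; Z ::= c | X c W | X c

Nullable set = {W, Y}.
ε ∉ L(G), so no ε-production is kept.
Add the nullable-subset variants: W → Y c gives Y c | c. Z → X c W gives X c W | X c.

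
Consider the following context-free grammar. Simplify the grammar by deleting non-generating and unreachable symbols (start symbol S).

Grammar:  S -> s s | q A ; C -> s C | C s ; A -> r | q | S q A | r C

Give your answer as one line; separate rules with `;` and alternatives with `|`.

S -> s s | q A; A -> r | q | S q A

Generating nonterminals: {A, S}.
Reachable from S after that: {A, S}.
Removed useless symbols: {C} and every production mentioning them.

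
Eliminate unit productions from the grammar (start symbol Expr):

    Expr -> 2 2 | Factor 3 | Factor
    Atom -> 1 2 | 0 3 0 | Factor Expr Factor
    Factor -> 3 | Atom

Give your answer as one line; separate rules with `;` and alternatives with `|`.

Expr -> 1 2 | 0 3 0 | Factor Expr Factor | 3 | 2 2 | Factor 3; Atom -> 1 2 | 0 3 0 | Factor Expr Factor; Factor -> 1 2 | 0 3 0 | Factor Expr Factor | 3

Unit pairs: Expr ⇒* {Atom, Factor}; Factor ⇒* {Atom}.
Replace each nonterminal's rules with the union of the non-unit rules of every nonterminal it unit-derives.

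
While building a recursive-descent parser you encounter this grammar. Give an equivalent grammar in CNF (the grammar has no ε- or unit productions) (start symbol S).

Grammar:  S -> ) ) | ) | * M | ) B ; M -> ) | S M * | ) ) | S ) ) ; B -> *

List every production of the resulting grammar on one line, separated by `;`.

Introduce a nonterminal for each terminal appearing in a rule of length ≥ 2: X1 → ), X2 → *.
Binarize each right-hand side of length ≥ 3 by chaining fresh nonterminals (Y1, Y2, …): affected rules were M → S M X2; M → S X1 X1.

S -> X1 X1 | ) | X2 M | X1 B; M -> ) | S Y1 | X1 X1 | S Y2; B -> *; X1 -> ); X2 -> *; Y1 -> M X2; Y2 -> X1 X1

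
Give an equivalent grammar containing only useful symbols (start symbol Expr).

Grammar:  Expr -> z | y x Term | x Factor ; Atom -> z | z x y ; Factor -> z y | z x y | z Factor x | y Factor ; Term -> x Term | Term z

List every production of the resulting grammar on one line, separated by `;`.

Generating nonterminals: {Atom, Expr, Factor}.
Reachable from Expr after that: {Expr, Factor}.
Removed useless symbols: {Atom, Term} and every production mentioning them.

Expr -> z | x Factor; Factor -> z y | z x y | z Factor x | y Factor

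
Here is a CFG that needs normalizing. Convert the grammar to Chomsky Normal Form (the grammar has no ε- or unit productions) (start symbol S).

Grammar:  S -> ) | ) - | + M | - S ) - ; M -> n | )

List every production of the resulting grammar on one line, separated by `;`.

S -> ) | X1 X2 | X3 M | X2 Y1; M -> n | ); X1 -> ); X2 -> -; X3 -> +; Y1 -> S Y2; Y2 -> X1 X2

Introduce a nonterminal for each terminal appearing in a rule of length ≥ 2: X1 → ), X2 → -, X3 → +.
Binarize each right-hand side of length ≥ 3 by chaining fresh nonterminals (Y1, Y2, …): affected rules were S → X2 S X1 X2.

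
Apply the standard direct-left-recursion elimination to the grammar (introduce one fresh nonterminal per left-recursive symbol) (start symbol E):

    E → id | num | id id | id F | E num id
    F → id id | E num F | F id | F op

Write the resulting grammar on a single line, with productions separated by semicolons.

Directly left-recursive nonterminals: E, F.
For E: α = {num id}, β = {id, num, id id, id F}. Rewrite as E → β E' and E' → α E' | ε.
For F: α = {id, op}, β = {id id, E num F}. Rewrite as F → β F' and F' → α F' | ε.

E → id E' | num E' | id id E' | id F E'; F → id id F' | E num F F'; E' → num id E' | ε; F' → id F' | op F' | ε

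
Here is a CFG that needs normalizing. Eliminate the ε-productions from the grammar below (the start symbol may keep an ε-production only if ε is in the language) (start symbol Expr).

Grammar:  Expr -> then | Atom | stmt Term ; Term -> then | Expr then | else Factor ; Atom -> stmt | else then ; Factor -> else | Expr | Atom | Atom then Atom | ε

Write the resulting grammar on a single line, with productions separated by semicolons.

Expr -> then | Atom | stmt Term; Term -> then | Expr then | else Factor | else; Atom -> stmt | else then; Factor -> else | Expr | Atom | Atom then Atom

Nullable set = {Factor}.
ε ∉ L(G), so no ε-production is kept.
For each production, add variants omitting each subset of nullable occurrences: Term → else Factor gives else Factor | else.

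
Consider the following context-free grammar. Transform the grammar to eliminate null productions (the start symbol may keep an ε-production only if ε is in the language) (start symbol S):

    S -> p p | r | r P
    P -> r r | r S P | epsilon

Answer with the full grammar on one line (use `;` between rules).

S -> p p | r | r P; P -> r r | r S P | r S

The nullable symbols are {P}.
ε ∉ L(G), so no ε-production is kept.
For each production, add variants omitting each subset of nullable occurrences: P → r S P gives r S P | r S.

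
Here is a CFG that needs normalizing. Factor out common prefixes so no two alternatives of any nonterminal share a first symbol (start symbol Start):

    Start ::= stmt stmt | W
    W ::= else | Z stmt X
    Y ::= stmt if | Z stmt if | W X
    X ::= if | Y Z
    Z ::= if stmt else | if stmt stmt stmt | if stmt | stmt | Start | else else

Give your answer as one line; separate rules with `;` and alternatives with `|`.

Start ::= stmt stmt | W; W ::= else | Z stmt X; Y ::= stmt if | Z stmt if | W X; X ::= if | Y Z; Z ::= stmt | Start | else else | if stmt Z1; Z1 ::= else | stmt stmt | ε

Z has alternatives sharing prefix 'if stmt': factor to Z → if stmt Z1 with Z1 → else | stmt stmt | ε.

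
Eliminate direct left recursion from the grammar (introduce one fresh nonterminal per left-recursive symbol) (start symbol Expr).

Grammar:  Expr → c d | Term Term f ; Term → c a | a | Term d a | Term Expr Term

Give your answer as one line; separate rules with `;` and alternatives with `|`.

Expr → c d | Term Term f; Term → c a Term1 | a Term1; Term1 → d a Term1 | Expr Term Term1 | epsilon

Directly left-recursive nonterminal: Term.
For Term: α = {d a, Expr Term}, β = {c a, a}. Rewrite as Term → β Term1 and Term1 → α Term1 | ε.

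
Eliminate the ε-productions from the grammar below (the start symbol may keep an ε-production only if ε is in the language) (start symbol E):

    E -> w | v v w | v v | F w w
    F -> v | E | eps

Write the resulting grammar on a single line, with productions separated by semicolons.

E -> w | v v w | v v | F w w | w w; F -> v | E

Nullable set = {F}.
ε ∉ L(G), so no ε-production is kept.
For each production, add variants omitting each subset of nullable occurrences: E → F w w gives F w w | w w.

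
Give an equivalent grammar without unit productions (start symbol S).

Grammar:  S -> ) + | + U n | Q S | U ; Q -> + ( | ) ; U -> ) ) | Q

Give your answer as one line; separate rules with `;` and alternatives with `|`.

S -> ) ) | ) + | + U n | Q S | + ( | ); Q -> + ( | ); U -> ) ) | + ( | )

Unit pairs: S ⇒* {Q, U}; U ⇒* {Q}.
Replace each nonterminal's rules with the union of the non-unit rules of every nonterminal it unit-derives.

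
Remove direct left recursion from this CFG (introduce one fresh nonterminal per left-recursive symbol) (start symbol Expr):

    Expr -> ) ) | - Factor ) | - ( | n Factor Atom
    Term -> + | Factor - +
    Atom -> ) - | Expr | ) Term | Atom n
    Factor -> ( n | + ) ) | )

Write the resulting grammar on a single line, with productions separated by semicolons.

Expr -> ) ) | - Factor ) | - ( | n Factor Atom; Term -> + | Factor - +; Atom -> ) - Atom1 | Expr Atom1 | ) Term Atom1; Factor -> ( n | + ) ) | ); Atom1 -> n Atom1 | ε

Directly left-recursive nonterminal: Atom.
For Atom: α = {n}, β = {) -, Expr, ) Term}. Rewrite as Atom → β Atom1 and Atom1 → α Atom1 | ε.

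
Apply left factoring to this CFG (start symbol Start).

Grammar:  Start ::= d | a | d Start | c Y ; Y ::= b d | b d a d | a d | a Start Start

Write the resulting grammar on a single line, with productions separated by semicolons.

Start ::= a | c Y | d Start1; Y ::= b d Y1 | a Y2; Start1 ::= ε | Start; Y1 ::= ε | a d; Y2 ::= d | Start Start

Start has alternatives sharing prefix 'd': factor to Start → d Start1 with Start1 → ε | Start.
Y has alternatives sharing prefix 'b d': factor to Y → b d Y1 with Y1 → ε | a d.
Y has alternatives sharing prefix 'a': factor to Y → a Y2 with Y2 → d | Start Start.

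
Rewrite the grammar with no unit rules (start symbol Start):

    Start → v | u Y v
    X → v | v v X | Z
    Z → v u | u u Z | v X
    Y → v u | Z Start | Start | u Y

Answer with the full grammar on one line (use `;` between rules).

Unit pairs: X ⇒* {Z}; Y ⇒* {Start}.
Replace each nonterminal's rules with the union of the non-unit rules of every nonterminal it unit-derives.

Start → v | u Y v; X → v u | u u Z | v X | v | v v X; Z → v u | u u Z | v X; Y → v | u Y v | v u | Z Start | u Y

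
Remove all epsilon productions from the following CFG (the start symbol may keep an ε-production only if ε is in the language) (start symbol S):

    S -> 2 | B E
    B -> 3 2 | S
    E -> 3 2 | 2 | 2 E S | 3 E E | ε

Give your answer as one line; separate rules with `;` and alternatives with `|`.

Nullable set = {E}.
ε ∉ L(G), so no ε-production is kept.
Add the nullable-subset variants: S → B E gives B E | B. E → 2 E S gives 2 E S | 2 S. E → 3 E E gives 3 E E | 3 E | 3.

S -> 2 | B E | B; B -> 3 2 | S; E -> 3 2 | 2 | 2 E S | 2 S | 3 E E | 3 E | 3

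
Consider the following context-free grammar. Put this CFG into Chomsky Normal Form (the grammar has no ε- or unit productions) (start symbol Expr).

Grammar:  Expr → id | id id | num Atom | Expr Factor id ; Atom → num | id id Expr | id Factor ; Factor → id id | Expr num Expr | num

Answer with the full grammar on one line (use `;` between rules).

Expr → id | X1 X1 | X2 Atom | Expr Y1; Atom → num | X1 Y2 | X1 Factor; Factor → X1 X1 | Expr Y3 | num; X1 → id; X2 → num; Y1 → Factor X1; Y2 → X1 Expr; Y3 → X2 Expr

Introduce a nonterminal for each terminal appearing in a rule of length ≥ 2: X1 → id, X2 → num.
Binarize each right-hand side of length ≥ 3 by chaining fresh nonterminals (Y1, Y2, …): affected rules were Expr → Expr Factor X1; Atom → X1 X1 Expr; Factor → Expr X2 Expr.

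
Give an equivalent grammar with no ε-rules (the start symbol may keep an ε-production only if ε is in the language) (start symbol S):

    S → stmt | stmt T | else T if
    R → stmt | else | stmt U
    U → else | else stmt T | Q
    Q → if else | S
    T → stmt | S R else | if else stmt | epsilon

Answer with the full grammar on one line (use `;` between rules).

The nullable symbols are {T}.
ε ∉ L(G), so no ε-production is kept.
Add the nullable-subset variants: S → else T if gives else T if | else if. U → else stmt T gives else stmt T | else stmt.

S → stmt | stmt T | else T if | else if; R → stmt | else | stmt U; U → else | else stmt T | else stmt | Q; Q → if else | S; T → stmt | S R else | if else stmt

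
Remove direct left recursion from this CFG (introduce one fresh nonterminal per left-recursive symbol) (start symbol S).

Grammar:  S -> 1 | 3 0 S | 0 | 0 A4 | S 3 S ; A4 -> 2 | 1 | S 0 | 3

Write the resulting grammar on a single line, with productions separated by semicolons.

Directly left-recursive nonterminal: S.
For S: α = {3 S}, β = {1, 3 0 S, 0, 0 A4}. Rewrite as S → β S' and S' → α S' | ε.

S -> 1 S' | 3 0 S S' | 0 S' | 0 A4 S'; A4 -> 2 | 1 | S 0 | 3; S' -> 3 S S' | ε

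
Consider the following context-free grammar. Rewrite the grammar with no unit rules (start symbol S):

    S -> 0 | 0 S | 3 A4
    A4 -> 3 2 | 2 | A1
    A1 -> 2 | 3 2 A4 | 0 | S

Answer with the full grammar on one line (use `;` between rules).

Unit pairs: A1 ⇒* {S}; A4 ⇒* {A1, S}.
For each unit pair (A, B), copy every non-unit production of B to A, then drop all unit productions.

S -> 0 | 0 S | 3 A4; A4 -> 3 2 | 2 | 3 2 A4 | 0 | 0 S | 3 A4; A1 -> 2 | 3 2 A4 | 0 | 0 S | 3 A4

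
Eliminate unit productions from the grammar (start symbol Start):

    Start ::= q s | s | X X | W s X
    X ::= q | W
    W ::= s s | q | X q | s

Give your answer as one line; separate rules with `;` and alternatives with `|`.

Start ::= q s | s | X X | W s X; X ::= q | s s | X q | s; W ::= s s | q | X q | s

Unit pairs: X ⇒* {W}.
For each unit pair (A, B), copy every non-unit production of B to A, then drop all unit productions.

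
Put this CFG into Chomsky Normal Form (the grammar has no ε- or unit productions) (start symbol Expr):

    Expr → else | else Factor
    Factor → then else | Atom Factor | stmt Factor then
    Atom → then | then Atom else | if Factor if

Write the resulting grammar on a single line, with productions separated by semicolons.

Expr → else | X1 Factor; Factor → X2 X1 | Atom Factor | X3 Y1; Atom → then | X2 Y2 | X4 Y3; X1 → else; X2 → then; X3 → stmt; X4 → if; Y1 → Factor X2; Y2 → Atom X1; Y3 → Factor X4

Introduce a nonterminal for each terminal appearing in a rule of length ≥ 2: X1 → else, X2 → then, X3 → stmt, X4 → if.
Binarize each right-hand side of length ≥ 3 by chaining fresh nonterminals (Y1, Y2, …): affected rules were Factor → X3 Factor X2; Atom → X2 Atom X1; Atom → X4 Factor X4.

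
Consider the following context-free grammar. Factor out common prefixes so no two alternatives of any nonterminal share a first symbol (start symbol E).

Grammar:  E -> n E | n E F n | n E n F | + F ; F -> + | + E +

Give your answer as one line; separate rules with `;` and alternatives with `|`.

E has alternatives sharing prefix 'n E': factor to E → n E E' with E' → ε | F n | n F.
F has alternatives sharing prefix '+': factor to F → + F' with F' → ε | E +.

E -> + F | n E E'; F -> + F'; E' -> ε | F n | n F; F' -> ε | E +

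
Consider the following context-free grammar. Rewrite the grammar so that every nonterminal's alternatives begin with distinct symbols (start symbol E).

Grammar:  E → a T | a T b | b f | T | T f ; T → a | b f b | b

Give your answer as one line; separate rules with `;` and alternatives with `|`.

E has alternatives sharing prefix 'a T': factor to E → a T E' with E' → ε | b.
E has alternatives sharing prefix 'T': factor to E → T E'' with E'' → ε | f.
T has alternatives sharing prefix 'b': factor to T → b T' with T' → f b | ε.

E → b f | a T E' | T E''; T → a | b T'; E' → ε | b; E'' → ε | f; T' → f b | ε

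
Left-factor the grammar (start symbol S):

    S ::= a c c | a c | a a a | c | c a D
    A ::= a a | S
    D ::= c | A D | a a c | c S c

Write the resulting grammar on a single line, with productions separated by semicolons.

S ::= a S' | c S''; A ::= a a | S; D ::= A D | a a c | c D'; S' ::= a a | c S'''; S'' ::= ε | a D; D' ::= ε | S c; S''' ::= c | ε

S has alternatives sharing prefix 'a': factor to S → a S' with S' → c c | c | a a.
S has alternatives sharing prefix 'c': factor to S → c S'' with S'' → ε | a D.
D has alternatives sharing prefix 'c': factor to D → c D' with D' → ε | S c.
S' has alternatives sharing prefix 'c': factor to S' → c S''' with S''' → c | ε.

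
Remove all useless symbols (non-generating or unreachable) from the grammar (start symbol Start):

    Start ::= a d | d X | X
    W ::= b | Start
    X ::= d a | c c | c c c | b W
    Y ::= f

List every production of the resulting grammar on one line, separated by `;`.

Start ::= a d | d X | X; W ::= b | Start; X ::= d a | c c | c c c | b W

Generating nonterminals: {Start, W, X, Y}.
Reachable from Start after that: {Start, W, X}.
Removed useless symbols: {Y} and every production mentioning them.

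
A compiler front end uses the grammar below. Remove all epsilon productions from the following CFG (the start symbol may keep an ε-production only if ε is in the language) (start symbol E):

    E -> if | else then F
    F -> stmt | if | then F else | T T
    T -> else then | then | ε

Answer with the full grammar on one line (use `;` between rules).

E -> if | else then F | else then; F -> stmt | if | then F else | then else | T T | T; T -> else then | then

The nullable symbols are {F, T}.
ε ∉ L(G), so no ε-production is kept.
Add the nullable-subset variants: E → else then F gives else then F | else then. F → then F else gives then F else | then else. F → T T gives T T | T.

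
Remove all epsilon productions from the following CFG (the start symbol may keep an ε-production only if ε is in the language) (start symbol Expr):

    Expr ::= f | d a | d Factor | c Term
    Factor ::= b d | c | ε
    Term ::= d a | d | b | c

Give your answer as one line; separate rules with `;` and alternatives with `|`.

Expr ::= f | d a | d Factor | d | c Term; Factor ::= b d | c; Term ::= d a | d | b | c

Nullable set = {Factor}.
ε ∉ L(G), so no ε-production is kept.
For each production, add variants omitting each subset of nullable occurrences: Expr → d Factor gives d Factor | d.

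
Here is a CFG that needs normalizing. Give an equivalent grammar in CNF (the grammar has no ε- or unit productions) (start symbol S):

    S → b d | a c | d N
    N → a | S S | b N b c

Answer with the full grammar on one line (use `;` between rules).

Introduce a nonterminal for each terminal appearing in a rule of length ≥ 2: X1 → b, X2 → d, X3 → a, X4 → c.
Binarize each right-hand side of length ≥ 3 by chaining fresh nonterminals (Y1, Y2, …): affected rules were N → X1 N X1 X4.

S → X1 X2 | X3 X4 | X2 N; N → a | S S | X1 Y1; X1 → b; X2 → d; X3 → a; X4 → c; Y1 → N Y2; Y2 → X1 X4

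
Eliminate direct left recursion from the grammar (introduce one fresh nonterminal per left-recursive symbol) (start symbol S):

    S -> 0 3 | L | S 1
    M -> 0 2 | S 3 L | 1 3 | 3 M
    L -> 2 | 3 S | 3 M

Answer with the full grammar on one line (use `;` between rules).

S is directly left-recursive.
For S: α = {1}, β = {0 3, L}. Rewrite as S → β S' and S' → α S' | ε.

S -> 0 3 S' | L S'; M -> 0 2 | S 3 L | 1 3 | 3 M; L -> 2 | 3 S | 3 M; S' -> 1 S' | ε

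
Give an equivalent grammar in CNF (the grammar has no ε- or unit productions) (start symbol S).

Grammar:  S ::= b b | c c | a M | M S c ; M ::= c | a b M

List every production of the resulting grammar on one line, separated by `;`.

Introduce a nonterminal for each terminal appearing in a rule of length ≥ 2: X1 → b, X2 → c, X3 → a.
Binarize each right-hand side of length ≥ 3 by chaining fresh nonterminals (Y1, Y2, …): affected rules were S → M S X2; M → X3 X1 M.

S ::= X1 X1 | X2 X2 | X3 M | M Y1; M ::= c | X3 Y2; X1 ::= b; X2 ::= c; X3 ::= a; Y1 ::= S X2; Y2 ::= X1 M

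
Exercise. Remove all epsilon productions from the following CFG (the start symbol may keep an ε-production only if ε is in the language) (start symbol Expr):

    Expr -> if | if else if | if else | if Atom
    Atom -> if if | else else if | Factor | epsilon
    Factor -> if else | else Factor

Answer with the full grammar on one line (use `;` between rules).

The nullable symbols are {Atom}.
ε ∉ L(G), so no ε-production is kept.

Expr -> if | if else if | if else | if Atom; Atom -> if if | else else if | Factor; Factor -> if else | else Factor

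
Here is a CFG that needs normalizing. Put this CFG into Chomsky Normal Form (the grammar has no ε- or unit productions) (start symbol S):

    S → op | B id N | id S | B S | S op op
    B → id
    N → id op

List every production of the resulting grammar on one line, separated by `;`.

Introduce a nonterminal for each terminal appearing in a rule of length ≥ 2: X1 → id, X2 → op.
Binarize each right-hand side of length ≥ 3 by chaining fresh nonterminals (Y1, Y2, …): affected rules were S → B X1 N; S → S X2 X2.

S → op | B Y1 | X1 S | B S | S Y2; B → id; N → X1 X2; X1 → id; X2 → op; Y1 → X1 N; Y2 → X2 X2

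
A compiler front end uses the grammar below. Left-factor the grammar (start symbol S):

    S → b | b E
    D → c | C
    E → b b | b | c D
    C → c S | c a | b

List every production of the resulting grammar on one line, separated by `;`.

S has alternatives sharing prefix 'b': factor to S → b S' with S' → ε | E.
E has alternatives sharing prefix 'b': factor to E → b E' with E' → b | ε.
C has alternatives sharing prefix 'c': factor to C → c C' with C' → S | a.

S → b S'; D → c | C; E → c D | b E'; C → b | c C'; S' → ε | E; E' → b | ε; C' → S | a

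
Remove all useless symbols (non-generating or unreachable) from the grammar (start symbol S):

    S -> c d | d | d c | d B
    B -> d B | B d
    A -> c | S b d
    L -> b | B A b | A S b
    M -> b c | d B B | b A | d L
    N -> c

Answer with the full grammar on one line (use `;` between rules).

S -> c d | d | d c

Generating nonterminals: {A, L, M, N, S}.
Reachable from S after that: {S}.
Removed useless symbols: {A, B, L, M, N} and every production mentioning them.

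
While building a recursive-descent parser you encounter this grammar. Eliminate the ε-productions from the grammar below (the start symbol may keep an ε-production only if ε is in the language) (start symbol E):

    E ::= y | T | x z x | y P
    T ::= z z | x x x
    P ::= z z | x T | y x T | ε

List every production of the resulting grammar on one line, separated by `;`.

Nullable set = {P}.
ε ∉ L(G), so no ε-production is kept.

E ::= y | T | x z x | y P; T ::= z z | x x x; P ::= z z | x T | y x T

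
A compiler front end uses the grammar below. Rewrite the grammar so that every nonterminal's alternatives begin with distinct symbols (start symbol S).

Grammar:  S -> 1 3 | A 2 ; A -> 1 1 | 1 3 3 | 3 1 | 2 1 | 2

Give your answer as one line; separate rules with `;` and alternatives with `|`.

S -> 1 3 | A 2; A -> 3 1 | 1 A' | 2 A''; A' -> 1 | 3 3; A'' -> 1 | ε

A has alternatives sharing prefix '1': factor to A → 1 A' with A' → 1 | 3 3.
A has alternatives sharing prefix '2': factor to A → 2 A'' with A'' → 1 | ε.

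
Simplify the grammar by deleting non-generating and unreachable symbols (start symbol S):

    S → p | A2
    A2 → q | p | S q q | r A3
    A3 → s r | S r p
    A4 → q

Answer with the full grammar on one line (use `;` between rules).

S → p | A2; A2 → q | p | S q q | r A3; A3 → s r | S r p

Generating nonterminals: {A2, A3, A4, S}.
Reachable from S after that: {A2, A3, S}.
Removed useless symbols: {A4} and every production mentioning them.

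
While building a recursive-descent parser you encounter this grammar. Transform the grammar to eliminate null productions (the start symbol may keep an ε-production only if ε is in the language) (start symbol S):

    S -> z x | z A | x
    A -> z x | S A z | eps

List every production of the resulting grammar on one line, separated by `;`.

Nullable nonterminals: {A}.
ε ∉ L(G), so no ε-production is kept.
For each production, add variants omitting each subset of nullable occurrences: S → z A gives z A | z. A → S A z gives S A z | S z.

S -> z x | z A | z | x; A -> z x | S A z | S z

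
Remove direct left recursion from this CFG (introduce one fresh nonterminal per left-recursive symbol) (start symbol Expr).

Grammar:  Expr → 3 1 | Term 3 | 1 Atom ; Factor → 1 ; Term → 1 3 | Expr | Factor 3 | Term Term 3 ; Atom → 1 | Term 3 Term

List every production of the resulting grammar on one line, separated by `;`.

Term is directly left-recursive.
For Term: α = {Term 3}, β = {1 3, Expr, Factor 3}. Rewrite as Term → β Term1 and Term1 → α Term1 | ε.

Expr → 3 1 | Term 3 | 1 Atom; Factor → 1; Term → 1 3 Term1 | Expr Term1 | Factor 3 Term1; Atom → 1 | Term 3 Term; Term1 → Term 3 Term1 | epsilon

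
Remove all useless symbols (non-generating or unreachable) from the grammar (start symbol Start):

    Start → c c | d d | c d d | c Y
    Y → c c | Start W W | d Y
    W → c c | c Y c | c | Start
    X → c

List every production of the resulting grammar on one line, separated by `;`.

Start → c c | d d | c d d | c Y; Y → c c | Start W W | d Y; W → c c | c Y c | c | Start

Generating nonterminals: {Start, W, X, Y}.
Reachable from Start after that: {Start, W, Y}.
Removed useless symbols: {X} and every production mentioning them.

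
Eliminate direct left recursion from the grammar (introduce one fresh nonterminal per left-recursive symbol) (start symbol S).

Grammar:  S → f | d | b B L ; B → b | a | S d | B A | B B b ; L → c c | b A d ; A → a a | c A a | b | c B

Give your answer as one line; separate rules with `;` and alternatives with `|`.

Directly left-recursive nonterminal: B.
For B: α = {A, B b}, β = {b, a, S d}. Rewrite as B → β B' and B' → α B' | ε.

S → f | d | b B L; B → b B' | a B' | S d B'; L → c c | b A d; A → a a | c A a | b | c B; B' → A B' | B b B' | epsilon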